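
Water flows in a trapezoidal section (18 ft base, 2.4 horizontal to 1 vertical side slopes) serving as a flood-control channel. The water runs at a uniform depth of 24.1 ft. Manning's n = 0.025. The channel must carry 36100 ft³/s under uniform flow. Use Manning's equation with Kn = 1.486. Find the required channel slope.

With bottom width b = 18 ft and side slope z = 2.4: A = (b + zy)y = (18 + 2.4×24.1)×24.1 = 1828 ft²; P = b + 2y√(1+z²) = 18 + 2×24.1×2.6 = 143.3 ft.
Hydraulic radius R = A/P = 1828/143.3 = 12.75 ft.
From Manning's equation, S = [nQ / (1.486 A R^(2/3))]² = [0.025 × 36100 / (1.486 × 1828 × 12.75^(2/3))]² = 0.00371.

S = 0.00371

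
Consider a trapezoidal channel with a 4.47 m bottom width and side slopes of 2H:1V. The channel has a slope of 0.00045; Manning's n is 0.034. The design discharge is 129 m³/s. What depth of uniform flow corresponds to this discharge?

Manning's equation rearranged: A R^(2/3) = nQ / (1·√S) = 0.034 × 129 / (√0.00045) = 206.8.
Trying y = 4.5 m: A R^(2/3) = 110.6 — low.
Trying y = 7.37 m: A R^(2/3) = 343.7 — high.
Trying y = 5.93 m: A R^(2/3) = 207 — matches.

y_n = 5.93 m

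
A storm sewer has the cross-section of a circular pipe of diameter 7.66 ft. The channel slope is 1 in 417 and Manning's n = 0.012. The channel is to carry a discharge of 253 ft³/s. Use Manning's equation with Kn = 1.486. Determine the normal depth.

y_n = 4.22 ft

Manning's equation rearranged: A R^(2/3) = nQ / (1.486·√S) = 0.012 × 253 / (1.486 × √0.002398) = 41.72.
Trying y = 3.21 ft: A R^(2/3) = 26.06 — low.
Trying y = 4.9 ft: A R^(2/3) = 52.53 — high.
Trying y = 4.22 ft: A R^(2/3) = 41.74 — close enough.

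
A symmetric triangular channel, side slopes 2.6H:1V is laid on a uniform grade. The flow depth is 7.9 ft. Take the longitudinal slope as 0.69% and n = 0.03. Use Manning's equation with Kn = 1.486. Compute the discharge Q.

Q = 1590 ft³/s

For a triangular section with side slope z = 2.6: A = zy² = 2.6×7.9² = 162.3 ft²; P = 2y√(1+z²) = 2×7.9×2.786 = 44.01 ft.
Hydraulic radius R = A/P = 162.3/44.01 = 3.687 ft.
Manning's equation: Q = (1.486/n) A R^(2/3) S^(1/2) = (1.486/0.03) × 162.3 × 3.687^(2/3) × 0.0069^(1/2) = 1590 ft³/s.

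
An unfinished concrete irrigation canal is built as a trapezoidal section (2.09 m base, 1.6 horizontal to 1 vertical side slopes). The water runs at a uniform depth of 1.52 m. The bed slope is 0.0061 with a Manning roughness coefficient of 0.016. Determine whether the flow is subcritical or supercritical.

supercritical

With bottom width b = 2.09 m and side slope z = 1.6: A = (b + zy)y = (2.09 + 1.6×1.52)×1.52 = 6.873 m²; P = b + 2y√(1+z²) = 2.09 + 2×1.52×1.887 = 7.826 m.
Hydraulic radius R = A/P = 6.873/7.826 = 0.8783 m.
V = (1/n) R^(2/3) √S = (1/0.016) × 0.8783^(2/3) × √0.0061 = 4.477 m/s. Hydraulic depth D_h = A/T = 6.873/6.954 = 0.9884 m.
Froude number Fr = V/√(g·D_h) = 4.477/√(9.81×0.9884) = 1.44, which is greater than 1, so the flow is supercritical.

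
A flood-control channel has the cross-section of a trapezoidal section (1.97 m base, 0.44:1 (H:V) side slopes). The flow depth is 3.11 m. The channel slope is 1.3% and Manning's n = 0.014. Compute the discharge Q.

Q = 94.7 m³/s

With bottom width b = 1.97 m and side slope z = 0.44: A = (b + zy)y = (1.97 + 0.44×3.11)×3.11 = 10.38 m²; P = b + 2y√(1+z²) = 1.97 + 2×3.11×1.093 = 8.765 m.
Hydraulic radius R = A/P = 10.38/8.765 = 1.184 m.
Manning's equation: Q = (1/n) A R^(2/3) S^(1/2) = (1/0.014) × 10.38 × 1.184^(2/3) × 0.013^(1/2) = 94.7 m³/s.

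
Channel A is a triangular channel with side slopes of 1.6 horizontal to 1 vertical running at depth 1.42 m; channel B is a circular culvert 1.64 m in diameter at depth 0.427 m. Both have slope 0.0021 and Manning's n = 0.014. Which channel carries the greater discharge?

Channel A: For a triangular section with side slope z = 1.6: A = zy² = 1.6×1.42² = 3.226 m²; P = 2y√(1+z²) = 2×1.42×1.887 = 5.359 m. Hydraulic radius R = A/P = 3.226/5.359 = 0.6021 m. Q_A = (1/0.014)·3.226·0.6021^(2/3)·√0.0021 = 7.53 m³/s.
Channel B: For a circular section of diameter D = 1.64 m at depth y = 0.427 m, the central angle is θ = 2 arccos(1 − 2y/D) = 2.142 rad. Then A = (D²/8)(θ − sin θ) = 0.4373 m² and P = Dθ/2 = 1.756 m. Hydraulic radius R = A/P = 0.4373/1.756 = 0.249 m. Q_B = (1/0.014)·0.4373·0.249^(2/3)·√0.0021 = 0.5665 m³/s.
Q_A = 7.53 m³/s vs Q_B = 0.5665 m³/s, so channel A carries more.

channel A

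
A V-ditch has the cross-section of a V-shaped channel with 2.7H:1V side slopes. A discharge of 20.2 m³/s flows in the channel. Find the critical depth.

At critical depth, Q² T / (g A³) = 1, i.e. A³/T = Q²/g = 20.2²/9.81 = 41.59.
Trying y = 1.88 m: A³/T = 85.6 — too large.
Trying y = 1.24 m: A³/T = 10.69 — too small.
Trying y = 1.63 m: A³/T = 41.94 — close enough.

y_c = 1.63 m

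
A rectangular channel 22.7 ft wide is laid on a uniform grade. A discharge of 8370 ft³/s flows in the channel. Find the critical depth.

y_c = 16.2 ft

For a rectangular channel, critical depth y_c = (q²/g)^(1/3) where q = Q/b = 8370/22.7 = 368.7 ft²/s.
So y_c = (368.7²/32.2)^(1/3) = 16.2 ft.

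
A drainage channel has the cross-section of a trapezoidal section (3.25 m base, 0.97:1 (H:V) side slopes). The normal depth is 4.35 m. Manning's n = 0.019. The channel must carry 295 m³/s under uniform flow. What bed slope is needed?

S = 0.011

With bottom width b = 3.25 m and side slope z = 0.97: A = (b + zy)y = (3.25 + 0.97×4.35)×4.35 = 32.49 m²; P = b + 2y√(1+z²) = 3.25 + 2×4.35×1.393 = 15.37 m.
Hydraulic radius R = A/P = 32.49/15.37 = 2.114 m.
From Manning's equation, S = [nQ / (1 A R^(2/3))]² = [0.019 × 295 / (1 × 32.49 × 2.114^(2/3))]² = 0.011.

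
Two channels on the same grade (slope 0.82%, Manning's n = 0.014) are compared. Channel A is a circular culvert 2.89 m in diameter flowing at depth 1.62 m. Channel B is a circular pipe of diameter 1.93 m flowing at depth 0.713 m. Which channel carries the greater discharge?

Channel A: For a circular section of diameter D = 2.89 m at depth y = 1.62 m, the central angle is θ = 2 arccos(1 − 2y/D) = 3.384 rad. Then A = (D²/8)(θ − sin θ) = 3.784 m² and P = Dθ/2 = 4.89 m. Hydraulic radius R = A/P = 3.784/4.89 = 0.7738 m. Q_A = (1/0.014)·3.784·0.7738^(2/3)·√0.0082 = 20.63 m³/s.
Channel B: For a circular section of diameter D = 1.93 m at depth y = 0.713 m, the central angle is θ = 2 arccos(1 − 2y/D) = 2.613 rad. Then A = (D²/8)(θ − sin θ) = 0.982 m² and P = Dθ/2 = 2.522 m. Hydraulic radius R = A/P = 0.982/2.522 = 0.3894 m. Q_B = (1/0.014)·0.982·0.3894^(2/3)·√0.0082 = 3.387 m³/s.
Q_A = 20.63 m³/s vs Q_B = 3.387 m³/s, so channel A carries more.

channel A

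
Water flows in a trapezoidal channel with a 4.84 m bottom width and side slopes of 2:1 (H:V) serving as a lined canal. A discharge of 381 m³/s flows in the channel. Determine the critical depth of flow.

At critical depth, Q² T / (g A³) = 1, i.e. A³/T = Q²/g = 381²/9.81 = 14800.
Try y = 3.75 m: A³/T = 4995 — low.
Try y = 5.89 m: A³/T = 33030 — high.
Try y = 4.88 m: A³/T = 14850 — close enough.

y_c = 4.88 m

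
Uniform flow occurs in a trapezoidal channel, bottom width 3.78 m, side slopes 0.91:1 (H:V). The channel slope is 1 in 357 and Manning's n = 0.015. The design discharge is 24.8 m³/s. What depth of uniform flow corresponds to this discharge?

Manning's equation rearranged: A R^(2/3) = nQ / (1·√S) = 0.015 × 24.8 / (√0.002801) = 7.029.
Try y = 1.61 m: A R^(2/3) = 8.658 — over.
Try y = 1.43 m: A R^(2/3) = 7.023 — matches.

y_n = 1.43 m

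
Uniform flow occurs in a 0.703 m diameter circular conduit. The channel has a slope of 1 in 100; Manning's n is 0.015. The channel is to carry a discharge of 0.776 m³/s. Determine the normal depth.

y_n = 0.55 m

Manning's equation rearranged: A R^(2/3) = nQ / (1·√S) = 0.015 × 0.776 / (√0.01) = 0.1164.
Trying y = 0.479 m: A R^(2/3) = 0.09837 — too small.
Trying y = 0.641 m: A R^(2/3) = 0.1304 — too large.
Trying y = 0.55 m: A R^(2/3) = 0.1164 — ≈ 0.1164.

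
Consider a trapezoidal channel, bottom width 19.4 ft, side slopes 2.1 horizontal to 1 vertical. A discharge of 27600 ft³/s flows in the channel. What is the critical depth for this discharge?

At critical depth, Q² T / (g A³) = 1, i.e. A³/T = Q²/g = 27600²/32.2 = 23660000.
Trying y = 18 ft: A³/T = 11490000 — too small.
Trying y = 26.6 ft: A³/T = 61190000 — too large.
Trying y = 21.4 ft: A³/T = 23890000 — matches.

y_c = 21.4 ft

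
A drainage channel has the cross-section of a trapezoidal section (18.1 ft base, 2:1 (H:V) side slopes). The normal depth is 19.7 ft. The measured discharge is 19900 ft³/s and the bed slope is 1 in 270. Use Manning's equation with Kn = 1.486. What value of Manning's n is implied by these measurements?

n = 0.0249

With bottom width b = 18.1 ft and side slope z = 2: A = (b + zy)y = (18.1 + 2×19.7)×19.7 = 1133 ft²; P = b + 2y√(1+z²) = 18.1 + 2×19.7×2.236 = 106.2 ft.
Hydraulic radius R = A/P = 1133/106.2 = 10.67 ft.
Rearranging Manning's equation: n = (1.486/Q) A R^(2/3) S^(1/2) = (1.486/19900) × 1133 × 10.67^(2/3) × √0.003704 = 0.0249.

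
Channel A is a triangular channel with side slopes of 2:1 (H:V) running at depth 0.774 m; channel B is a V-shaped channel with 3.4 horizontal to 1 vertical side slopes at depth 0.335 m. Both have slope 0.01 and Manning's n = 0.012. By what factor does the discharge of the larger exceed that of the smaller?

Channel A: For a triangular section with side slope z = 2: A = zy² = 2×0.774² = 1.198 m²; P = 2y√(1+z²) = 2×0.774×2.236 = 3.461 m. Hydraulic radius R = A/P = 1.198/3.461 = 0.3461 m. Q_A = (1/0.012)·1.198·0.3461^(2/3)·√0.01 = 4.922 m³/s.
Channel B: For a triangular section with side slope z = 3.4: A = zy² = 3.4×0.335² = 0.3816 m²; P = 2y√(1+z²) = 2×0.335×3.544 = 2.374 m. Hydraulic radius R = A/P = 0.3816/2.374 = 0.1607 m. Q_B = (1/0.012)·0.3816·0.1607^(2/3)·√0.01 = 0.9398 m³/s.
The larger discharge is 4.922 m³/s and the smaller is 0.9398 m³/s; the ratio is 5.24.

5.24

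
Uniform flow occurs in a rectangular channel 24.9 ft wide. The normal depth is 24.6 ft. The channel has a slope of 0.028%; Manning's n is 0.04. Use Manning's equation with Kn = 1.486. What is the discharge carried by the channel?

Flow area A = b·y = 24.9 × 24.6 = 612.5 ft². Wetted perimeter P = b + 2y = 24.9 + 2×24.6 = 74.1 ft.
Hydraulic radius R = A/P = 612.5/74.1 = 8.266 ft.
Manning's equation: Q = (1.486/n) A R^(2/3) S^(1/2) = (1.486/0.04) × 612.5 × 8.266^(2/3) × 0.00028^(1/2) = 1560 ft³/s.

Q = 1560 ft³/s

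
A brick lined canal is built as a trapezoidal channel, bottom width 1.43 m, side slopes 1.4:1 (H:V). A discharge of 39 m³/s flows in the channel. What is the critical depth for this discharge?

At critical depth, Q² T / (g A³) = 1, i.e. A³/T = Q²/g = 39²/9.81 = 155.
Try y = 2.01 m: A³/T = 87.95 — short.
Try y = 2.83 m: A³/T = 379.8 — over.
Try y = 2.3 m: A³/T = 155.4 — ≈ 155.

y_c = 2.3 m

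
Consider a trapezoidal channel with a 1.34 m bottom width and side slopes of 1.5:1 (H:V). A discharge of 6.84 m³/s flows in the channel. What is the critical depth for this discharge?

y_c = 0.974 m

At critical depth, Q² T / (g A³) = 1, i.e. A³/T = Q²/g = 6.84²/9.81 = 4.769.
Try y = 1.16 m: A³/T = 9.462 — too large.
Try y = 0.974 m: A³/T = 4.764 — ≈ 4.769.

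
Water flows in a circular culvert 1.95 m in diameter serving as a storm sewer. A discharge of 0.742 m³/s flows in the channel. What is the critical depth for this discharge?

At critical depth, Q² T / (g A³) = 1, i.e. A³/T = Q²/g = 0.742²/9.81 = 0.05612.
Try y = 0.31 m: A³/T = 0.02001 — low.
Try y = 0.46 m: A³/T = 0.09398 — high.
Try y = 0.403 m: A³/T = 0.05603 — matches.

y_c = 0.403 m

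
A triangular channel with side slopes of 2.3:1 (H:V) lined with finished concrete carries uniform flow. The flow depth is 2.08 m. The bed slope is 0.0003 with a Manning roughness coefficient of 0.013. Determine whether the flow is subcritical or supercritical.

For a triangular section with side slope z = 2.3: A = zy² = 2.3×2.08² = 9.951 m²; P = 2y√(1+z²) = 2×2.08×2.508 = 10.43 m.
Hydraulic radius R = A/P = 9.951/10.43 = 0.9538 m.
V = (1/n) R^(2/3) √S = (1/0.013) × 0.9538^(2/3) × √0.0003 = 1.291 m/s. Hydraulic depth D_h = A/T = 9.951/9.568 = 1.04 m.
Froude number Fr = V/√(g·D_h) = 1.291/√(9.81×1.04) = 0.404, which is less than 1, so the flow is subcritical.

subcritical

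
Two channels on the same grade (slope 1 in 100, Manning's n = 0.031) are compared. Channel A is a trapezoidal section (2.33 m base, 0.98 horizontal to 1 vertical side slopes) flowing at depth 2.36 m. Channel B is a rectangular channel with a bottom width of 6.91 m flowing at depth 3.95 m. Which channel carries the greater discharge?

Channel A: With bottom width b = 2.33 m and side slope z = 0.98: A = (b + zy)y = (2.33 + 0.98×2.36)×2.36 = 10.96 m²; P = b + 2y√(1+z²) = 2.33 + 2×2.36×1.4 = 8.939 m. Hydraulic radius R = A/P = 10.96/8.939 = 1.226 m. Q_A = (1/0.031)·10.96·1.226^(2/3)·√0.01 = 40.48 m³/s.
Channel B: Flow area A = b·y = 6.91 × 3.95 = 27.29 m². Wetted perimeter P = b + 2y = 6.91 + 2×3.95 = 14.81 m. Hydraulic radius R = A/P = 27.29/14.81 = 1.843 m. Q_B = (1/0.031)·27.29·1.843^(2/3)·√0.01 = 132.4 m³/s.
Q_A = 40.48 m³/s vs Q_B = 132.4 m³/s, so channel B carries more.

channel B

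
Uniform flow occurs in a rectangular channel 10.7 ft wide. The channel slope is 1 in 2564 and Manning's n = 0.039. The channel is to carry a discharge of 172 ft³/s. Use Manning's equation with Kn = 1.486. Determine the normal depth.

Manning's equation rearranged: A R^(2/3) = nQ / (1.486·√S) = 0.039 × 172 / (1.486 × √0.00039) = 228.6.
At y = 8.48 ft: A R^(2/3) = 200.3 — too small.
At y = 10.6 ft: A R^(2/3) = 264.2 — too large.
At y = 9.42 ft: A R^(2/3) = 228.4 — matches.

y_n = 9.42 ft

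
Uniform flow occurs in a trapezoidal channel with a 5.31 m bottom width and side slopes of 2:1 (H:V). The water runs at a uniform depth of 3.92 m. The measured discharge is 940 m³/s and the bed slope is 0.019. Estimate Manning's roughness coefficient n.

n = 0.013

With bottom width b = 5.31 m and side slope z = 2: A = (b + zy)y = (5.31 + 2×3.92)×3.92 = 51.55 m²; P = b + 2y√(1+z²) = 5.31 + 2×3.92×2.236 = 22.84 m.
Hydraulic radius R = A/P = 51.55/22.84 = 2.257 m.
Rearranging Manning's equation: n = (1/Q) A R^(2/3) S^(1/2) = (1/940) × 51.55 × 2.257^(2/3) × √0.019 = 0.013.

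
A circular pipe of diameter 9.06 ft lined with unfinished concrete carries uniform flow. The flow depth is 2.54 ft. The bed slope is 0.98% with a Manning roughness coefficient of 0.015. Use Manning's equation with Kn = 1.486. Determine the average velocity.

For a circular section of diameter D = 9.06 ft at depth y = 2.54 ft, the central angle is θ = 2 arccos(1 − 2y/D) = 2.232 rad. Then A = (D²/8)(θ − sin θ) = 14.8 ft² and P = Dθ/2 = 10.11 ft.
Hydraulic radius R = A/P = 14.8/10.11 = 1.464 ft.
From Manning's equation, V = (1.486/n) R^(2/3) S^(1/2) = (1.486/0.015) × 1.464^(2/3) × 0.0098^(1/2) = 12.6 ft/s.

V = 12.6 ft/s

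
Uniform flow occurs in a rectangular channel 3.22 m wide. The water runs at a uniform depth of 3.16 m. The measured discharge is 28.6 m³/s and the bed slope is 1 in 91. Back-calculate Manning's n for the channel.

n = 0.0389

Flow area A = b·y = 3.22 × 3.16 = 10.18 m². Wetted perimeter P = b + 2y = 3.22 + 2×3.16 = 9.54 m.
Hydraulic radius R = A/P = 10.18/9.54 = 1.067 m.
Rearranging Manning's equation: n = (1/Q) A R^(2/3) S^(1/2) = (1/28.6) × 10.18 × 1.067^(2/3) × √0.01099 = 0.0389.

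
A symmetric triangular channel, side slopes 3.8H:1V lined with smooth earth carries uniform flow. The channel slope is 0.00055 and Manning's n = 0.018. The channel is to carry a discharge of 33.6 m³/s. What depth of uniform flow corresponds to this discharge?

Manning's equation rearranged: A R^(2/3) = nQ / (1·√S) = 0.018 × 33.6 / (√0.00055) = 25.79.
Trying y = 1.93 m: A R^(2/3) = 13.52 — too small.
Trying y = 2.46 m: A R^(2/3) = 25.82 — ≈ 25.79.

y_n = 2.46 m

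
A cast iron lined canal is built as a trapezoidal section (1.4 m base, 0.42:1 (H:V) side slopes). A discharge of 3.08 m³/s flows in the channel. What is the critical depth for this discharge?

At critical depth, Q² T / (g A³) = 1, i.e. A³/T = Q²/g = 3.08²/9.81 = 0.967.
At y = 0.579 m: A³/T = 0.4565 — too small.
At y = 0.932 m: A³/T = 2.132 — too large.
At y = 0.732 m: A³/T = 0.969 — matches.

y_c = 0.732 m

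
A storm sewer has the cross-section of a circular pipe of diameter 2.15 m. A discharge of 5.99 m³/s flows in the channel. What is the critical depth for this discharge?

At critical depth, Q² T / (g A³) = 1, i.e. A³/T = Q²/g = 5.99²/9.81 = 3.658.
At y = 0.807 m: A³/T = 0.927 — low.
At y = 1.45 m: A³/T = 8.772 — high.
At y = 1.15 m: A³/T = 3.599 — close enough.

y_c = 1.15 m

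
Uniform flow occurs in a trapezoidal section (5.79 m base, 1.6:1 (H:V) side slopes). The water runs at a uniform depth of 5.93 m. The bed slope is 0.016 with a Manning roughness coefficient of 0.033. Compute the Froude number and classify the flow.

With bottom width b = 5.79 m and side slope z = 1.6: A = (b + zy)y = (5.79 + 1.6×5.93)×5.93 = 90.6 m²; P = b + 2y√(1+z²) = 5.79 + 2×5.93×1.887 = 28.17 m.
Hydraulic radius R = A/P = 90.6/28.17 = 3.216 m.
V = (1/n) R^(2/3) √S = (1/0.033) × 3.216^(2/3) × √0.016 = 8.352 m/s. Hydraulic depth D_h = A/T = 90.6/24.77 = 3.658 m.
Froude number Fr = V/√(g·D_h) = 8.352/√(9.81×3.658) = 1.39, which is greater than 1, so the flow is supercritical.

supercritical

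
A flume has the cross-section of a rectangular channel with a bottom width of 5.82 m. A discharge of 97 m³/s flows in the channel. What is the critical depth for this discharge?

For a rectangular channel, critical depth y_c = (q²/g)^(1/3) where q = Q/b = 97/5.82 = 16.67 m²/s.
So y_c = (16.67²/9.81)^(1/3) = 3.05 m.

y_c = 3.05 m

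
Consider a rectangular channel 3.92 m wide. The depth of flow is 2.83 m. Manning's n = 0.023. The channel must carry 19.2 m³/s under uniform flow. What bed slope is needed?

Flow area A = b·y = 3.92 × 2.83 = 11.09 m². Wetted perimeter P = b + 2y = 3.92 + 2×2.83 = 9.58 m.
Hydraulic radius R = A/P = 11.09/9.58 = 1.158 m.
From Manning's equation, S = [nQ / (1 A R^(2/3))]² = [0.023 × 19.2 / (1 × 11.09 × 1.158^(2/3))]² = 0.0013.

S = 0.0013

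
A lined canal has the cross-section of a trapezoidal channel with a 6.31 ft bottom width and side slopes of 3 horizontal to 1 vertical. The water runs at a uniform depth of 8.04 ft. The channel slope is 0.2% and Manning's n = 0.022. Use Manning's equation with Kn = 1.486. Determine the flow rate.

With bottom width b = 6.31 ft and side slope z = 3: A = (b + zy)y = (6.31 + 3×8.04)×8.04 = 244.7 ft²; P = b + 2y√(1+z²) = 6.31 + 2×8.04×3.162 = 57.16 ft.
Hydraulic radius R = A/P = 244.7/57.16 = 4.28 ft.
Manning's equation: Q = (1.486/n) A R^(2/3) S^(1/2) = (1.486/0.022) × 244.7 × 4.28^(2/3) × 0.002^(1/2) = 1950 ft³/s.

Q = 1950 ft³/s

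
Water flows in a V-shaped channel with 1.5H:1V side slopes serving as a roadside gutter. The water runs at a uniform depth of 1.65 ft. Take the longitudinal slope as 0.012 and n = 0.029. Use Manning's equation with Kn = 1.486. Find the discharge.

Q = 17.8 ft³/s

For a triangular section with side slope z = 1.5: A = zy² = 1.5×1.65² = 4.084 ft²; P = 2y√(1+z²) = 2×1.65×1.803 = 5.949 ft.
Hydraulic radius R = A/P = 4.084/5.949 = 0.6864 ft.
Manning's equation: Q = (1.486/n) A R^(2/3) S^(1/2) = (1.486/0.029) × 4.084 × 0.6864^(2/3) × 0.012^(1/2) = 17.8 ft³/s.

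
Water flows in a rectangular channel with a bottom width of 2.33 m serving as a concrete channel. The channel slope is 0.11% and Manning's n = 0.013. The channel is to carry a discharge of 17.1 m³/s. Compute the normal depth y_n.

Manning's equation rearranged: A R^(2/3) = nQ / (1·√S) = 0.013 × 17.1 / (√0.0011) = 6.703.
Try y = 2.42 m: A R^(2/3) = 4.804 — short.
Try y = 3.6 m: A R^(2/3) = 7.704 — over.
Try y = 3.2 m: A R^(2/3) = 6.712 — ≈ 6.703.

y_n = 3.2 m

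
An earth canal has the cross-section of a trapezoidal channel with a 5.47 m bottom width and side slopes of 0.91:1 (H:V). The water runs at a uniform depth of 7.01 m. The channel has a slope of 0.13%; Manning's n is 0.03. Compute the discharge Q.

Q = 226 m³/s

With bottom width b = 5.47 m and side slope z = 0.91: A = (b + zy)y = (5.47 + 0.91×7.01)×7.01 = 83.06 m²; P = b + 2y√(1+z²) = 5.47 + 2×7.01×1.352 = 24.43 m.
Hydraulic radius R = A/P = 83.06/24.43 = 3.401 m.
Manning's equation: Q = (1/n) A R^(2/3) S^(1/2) = (1/0.03) × 83.06 × 3.401^(2/3) × 0.0013^(1/2) = 226 m³/s.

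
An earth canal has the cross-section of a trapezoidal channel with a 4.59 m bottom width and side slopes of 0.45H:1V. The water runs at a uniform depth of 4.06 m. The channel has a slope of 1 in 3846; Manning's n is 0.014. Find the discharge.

With bottom width b = 4.59 m and side slope z = 0.45: A = (b + zy)y = (4.59 + 0.45×4.06)×4.06 = 26.05 m²; P = b + 2y√(1+z²) = 4.59 + 2×4.06×1.097 = 13.49 m.
Hydraulic radius R = A/P = 26.05/13.49 = 1.931 m.
Manning's equation: Q = (1/n) A R^(2/3) S^(1/2) = (1/0.014) × 26.05 × 1.931^(2/3) × 0.00026^(1/2) = 46.5 m³/s.

Q = 46.5 m³/s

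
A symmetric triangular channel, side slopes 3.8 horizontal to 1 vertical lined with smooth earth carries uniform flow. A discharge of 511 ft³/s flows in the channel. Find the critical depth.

y_c = 4.07 ft

At critical depth, Q² T / (g A³) = 1, i.e. A³/T = Q²/g = 511²/32.2 = 8109.
Try y = 2.97 ft: A³/T = 1668 — too small.
Try y = 4.07 ft: A³/T = 8063 — matches.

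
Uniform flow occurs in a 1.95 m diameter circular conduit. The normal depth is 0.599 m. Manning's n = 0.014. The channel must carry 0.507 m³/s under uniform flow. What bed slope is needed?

For a circular section of diameter D = 1.95 m at depth y = 0.599 m, the central angle is θ = 2 arccos(1 − 2y/D) = 2.35 rad. Then A = (D²/8)(θ − sin θ) = 0.7786 m² and P = Dθ/2 = 2.291 m.
Hydraulic radius R = A/P = 0.7786/2.291 = 0.3399 m.
From Manning's equation, S = [nQ / (1 A R^(2/3))]² = [0.014 × 0.507 / (1 × 0.7786 × 0.3399^(2/3))]² = 0.00035.

S = 0.00035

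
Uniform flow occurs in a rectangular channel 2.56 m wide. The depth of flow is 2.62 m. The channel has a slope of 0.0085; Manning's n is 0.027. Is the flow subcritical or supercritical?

Flow area A = b·y = 2.56 × 2.62 = 6.707 m². Wetted perimeter P = b + 2y = 2.56 + 2×2.62 = 7.8 m.
Hydraulic radius R = A/P = 6.707/7.8 = 0.8599 m.
V = (1/n) R^(2/3) √S = (1/0.027) × 0.8599^(2/3) × √0.0085 = 3.088 m/s. Hydraulic depth D_h = A/T = 6.707/2.56 = 2.62 m.
Froude number Fr = V/√(g·D_h) = 3.088/√(9.81×2.62) = 0.609, which is less than 1, so the flow is subcritical.

subcritical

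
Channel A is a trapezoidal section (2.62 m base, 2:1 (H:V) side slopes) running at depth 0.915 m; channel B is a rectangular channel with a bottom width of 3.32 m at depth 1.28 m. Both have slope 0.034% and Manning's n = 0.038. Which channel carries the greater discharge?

Channel A: With bottom width b = 2.62 m and side slope z = 2: A = (b + zy)y = (2.62 + 2×0.915)×0.915 = 4.072 m²; P = b + 2y√(1+z²) = 2.62 + 2×0.915×2.236 = 6.712 m. Hydraulic radius R = A/P = 4.072/6.712 = 0.6066 m. Q_A = (1/0.038)·4.072·0.6066^(2/3)·√0.00034 = 1.416 m³/s.
Channel B: Flow area A = b·y = 3.32 × 1.28 = 4.25 m². Wetted perimeter P = b + 2y = 3.32 + 2×1.28 = 5.88 m. Hydraulic radius R = A/P = 4.25/5.88 = 0.7227 m. Q_B = (1/0.038)·4.25·0.7227^(2/3)·√0.00034 = 1.661 m³/s.
Q_A = 1.416 m³/s vs Q_B = 1.661 m³/s, so channel B carries more.

channel B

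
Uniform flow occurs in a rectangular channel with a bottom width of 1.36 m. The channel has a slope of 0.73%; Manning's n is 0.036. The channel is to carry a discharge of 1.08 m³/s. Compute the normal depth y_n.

Manning's equation rearranged: A R^(2/3) = nQ / (1·√S) = 0.036 × 1.08 / (√0.0073) = 0.4551.
Trying y = 0.543 m: A R^(2/3) = 0.3323 — too small.
Trying y = 0.685 m: A R^(2/3) = 0.4549 — ≈ 0.4551.

y_n = 0.685 m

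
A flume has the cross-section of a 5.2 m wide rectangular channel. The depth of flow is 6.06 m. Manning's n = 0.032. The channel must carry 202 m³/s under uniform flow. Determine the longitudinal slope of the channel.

Flow area A = b·y = 5.2 × 6.06 = 31.51 m². Wetted perimeter P = b + 2y = 5.2 + 2×6.06 = 17.32 m.
Hydraulic radius R = A/P = 31.51/17.32 = 1.819 m.
From Manning's equation, S = [nQ / (1 A R^(2/3))]² = [0.032 × 202 / (1 × 31.51 × 1.819^(2/3))]² = 0.0189.

S = 0.0189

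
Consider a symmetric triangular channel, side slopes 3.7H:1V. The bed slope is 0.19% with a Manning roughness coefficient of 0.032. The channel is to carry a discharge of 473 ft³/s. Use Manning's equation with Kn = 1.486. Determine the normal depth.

y_n = 5.68 ft

Manning's equation rearranged: A R^(2/3) = nQ / (1.486·√S) = 0.032 × 473 / (1.486 × √0.0019) = 233.7.
Try y = 3.95 ft: A R^(2/3) = 88.76 — short.
Try y = 5.68 ft: A R^(2/3) = 233.8 — close enough.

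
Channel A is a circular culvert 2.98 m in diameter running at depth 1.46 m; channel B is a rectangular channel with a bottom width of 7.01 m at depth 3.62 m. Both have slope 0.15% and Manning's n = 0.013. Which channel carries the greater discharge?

channel B

Channel A: For a circular section of diameter D = 2.98 m at depth y = 1.46 m, the central angle is θ = 2 arccos(1 − 2y/D) = 3.101 rad. Then A = (D²/8)(θ − sin θ) = 3.398 m² and P = Dθ/2 = 4.621 m. Hydraulic radius R = A/P = 3.398/4.621 = 0.7353 m. Q_A = (1/0.013)·3.398·0.7353^(2/3)·√0.0015 = 8.247 m³/s.
Channel B: Flow area A = b·y = 7.01 × 3.62 = 25.38 m². Wetted perimeter P = b + 2y = 7.01 + 2×3.62 = 14.25 m. Hydraulic radius R = A/P = 25.38/14.25 = 1.781 m. Q_B = (1/0.013)·25.38·1.781^(2/3)·√0.0015 = 111.1 m³/s.
Q_A = 8.247 m³/s vs Q_B = 111.1 m³/s, so channel B carries more.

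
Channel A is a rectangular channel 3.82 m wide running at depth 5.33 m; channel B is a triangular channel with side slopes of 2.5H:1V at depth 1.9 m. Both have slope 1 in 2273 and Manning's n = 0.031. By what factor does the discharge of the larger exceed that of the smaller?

Channel A: Flow area A = b·y = 3.82 × 5.33 = 20.36 m². Wetted perimeter P = b + 2y = 3.82 + 2×5.33 = 14.48 m. Hydraulic radius R = A/P = 20.36/14.48 = 1.406 m. Q_A = (1/0.031)·20.36·1.406^(2/3)·√0.0004399 = 17.29 m³/s.
Channel B: For a triangular section with side slope z = 2.5: A = zy² = 2.5×1.9² = 9.025 m²; P = 2y√(1+z²) = 2×1.9×2.693 = 10.23 m. Hydraulic radius R = A/P = 9.025/10.23 = 0.8821 m. Q_B = (1/0.031)·9.025·0.8821^(2/3)·√0.0004399 = 5.616 m³/s.
The larger discharge is 17.29 m³/s and the smaller is 5.616 m³/s; the ratio is 3.08.

3.08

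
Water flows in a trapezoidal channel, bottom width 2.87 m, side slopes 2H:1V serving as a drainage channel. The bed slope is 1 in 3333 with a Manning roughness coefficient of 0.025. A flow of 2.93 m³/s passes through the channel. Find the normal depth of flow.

y_n = 1.07 m

Manning's equation rearranged: A R^(2/3) = nQ / (1·√S) = 0.025 × 2.93 / (√0.0003) = 4.229.
Try y = 1.3 m: A R^(2/3) = 6.224 — too large.
Try y = 0.942 m: A R^(2/3) = 3.299 — too small.
Try y = 1.07 m: A R^(2/3) = 4.227 — close enough.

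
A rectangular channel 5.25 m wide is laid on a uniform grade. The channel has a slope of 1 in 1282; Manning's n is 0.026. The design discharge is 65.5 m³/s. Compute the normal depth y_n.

Manning's equation rearranged: A R^(2/3) = nQ / (1·√S) = 0.026 × 65.5 / (√0.00078) = 60.98.
At y = 8.43 m: A R^(2/3) = 70.29 — too large.
At y = 5.43 m: A R^(2/3) = 41.71 — too small.
At y = 7.46 m: A R^(2/3) = 60.96 — close enough.

y_n = 7.46 m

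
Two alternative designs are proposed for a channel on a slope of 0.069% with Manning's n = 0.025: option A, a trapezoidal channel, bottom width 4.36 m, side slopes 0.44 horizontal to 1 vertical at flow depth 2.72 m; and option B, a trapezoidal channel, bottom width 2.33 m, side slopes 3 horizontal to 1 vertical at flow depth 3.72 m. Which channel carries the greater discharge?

Channel A: With bottom width b = 4.36 m and side slope z = 0.44: A = (b + zy)y = (4.36 + 0.44×2.72)×2.72 = 15.11 m²; P = b + 2y√(1+z²) = 4.36 + 2×2.72×1.093 = 10.3 m. Hydraulic radius R = A/P = 15.11/10.3 = 1.467 m. Q_A = (1/0.025)·15.11·1.467^(2/3)·√0.00069 = 20.5 m³/s.
Channel B: With bottom width b = 2.33 m and side slope z = 3: A = (b + zy)y = (2.33 + 3×3.72)×3.72 = 50.18 m²; P = b + 2y√(1+z²) = 2.33 + 2×3.72×3.162 = 25.86 m. Hydraulic radius R = A/P = 50.18/25.86 = 1.941 m. Q_B = (1/0.025)·50.18·1.941^(2/3)·√0.00069 = 82.04 m³/s.
Q_A = 20.5 m³/s vs Q_B = 82.04 m³/s, so channel B carries more.

channel B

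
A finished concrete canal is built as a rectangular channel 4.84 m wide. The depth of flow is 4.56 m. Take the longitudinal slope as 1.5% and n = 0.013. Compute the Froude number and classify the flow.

supercritical

Flow area A = b·y = 4.84 × 4.56 = 22.07 m². Wetted perimeter P = b + 2y = 4.84 + 2×4.56 = 13.96 m.
Hydraulic radius R = A/P = 22.07/13.96 = 1.581 m.
V = (1/n) R^(2/3) √S = (1/0.013) × 1.581^(2/3) × √0.015 = 12.79 m/s. Hydraulic depth D_h = A/T = 22.07/4.84 = 4.56 m.
Froude number Fr = V/√(g·D_h) = 12.79/√(9.81×4.56) = 1.91, which is greater than 1, so the flow is supercritical.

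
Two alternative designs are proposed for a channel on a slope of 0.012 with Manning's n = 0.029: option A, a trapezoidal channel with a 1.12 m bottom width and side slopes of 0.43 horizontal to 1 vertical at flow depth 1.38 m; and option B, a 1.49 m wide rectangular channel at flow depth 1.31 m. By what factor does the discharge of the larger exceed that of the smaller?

1.37

Channel A: With bottom width b = 1.12 m and side slope z = 0.43: A = (b + zy)y = (1.12 + 0.43×1.38)×1.38 = 2.364 m²; P = b + 2y√(1+z²) = 1.12 + 2×1.38×1.089 = 4.124 m. Hydraulic radius R = A/P = 2.364/4.124 = 0.5733 m. Q_A = (1/0.029)·2.364·0.5733^(2/3)·√0.012 = 6.164 m³/s.
Channel B: Flow area A = b·y = 1.49 × 1.31 = 1.952 m². Wetted perimeter P = b + 2y = 1.49 + 2×1.31 = 4.11 m. Hydraulic radius R = A/P = 1.952/4.11 = 0.4749 m. Q_B = (1/0.029)·1.952·0.4749^(2/3)·√0.012 = 4.488 m³/s.
The larger discharge is 6.164 m³/s and the smaller is 4.488 m³/s; the ratio is 1.37.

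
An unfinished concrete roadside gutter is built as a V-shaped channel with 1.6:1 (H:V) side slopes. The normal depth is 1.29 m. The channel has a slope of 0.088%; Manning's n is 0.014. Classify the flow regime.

subcritical

For a triangular section with side slope z = 1.6: A = zy² = 1.6×1.29² = 2.663 m²; P = 2y√(1+z²) = 2×1.29×1.887 = 4.868 m.
Hydraulic radius R = A/P = 2.663/4.868 = 0.547 m.
V = (1/n) R^(2/3) √S = (1/0.014) × 0.547^(2/3) × √0.00088 = 1.417 m/s. Hydraulic depth D_h = A/T = 2.663/4.128 = 0.645 m.
Froude number Fr = V/√(g·D_h) = 1.417/√(9.81×0.645) = 0.563, which is less than 1, so the flow is subcritical.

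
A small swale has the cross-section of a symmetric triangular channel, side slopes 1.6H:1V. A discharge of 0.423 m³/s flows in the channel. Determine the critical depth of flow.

At critical depth, Q² T / (g A³) = 1, i.e. A³/T = Q²/g = 0.423²/9.81 = 0.01824.
Try y = 0.513 m: A³/T = 0.04548 — over.
Try y = 0.374 m: A³/T = 0.009366 — short.
Try y = 0.427 m: A³/T = 0.01817 — ≈ 0.01824.

y_c = 0.427 m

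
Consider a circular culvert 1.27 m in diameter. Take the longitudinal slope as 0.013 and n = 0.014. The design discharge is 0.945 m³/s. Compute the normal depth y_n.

Manning's equation rearranged: A R^(2/3) = nQ / (1·√S) = 0.014 × 0.945 / (√0.013) = 0.116.
Trying y = 0.414 m: A R^(2/3) = 0.1355 — too large.
Trying y = 0.382 m: A R^(2/3) = 0.116 — ≈ 0.116.

y_n = 0.382 m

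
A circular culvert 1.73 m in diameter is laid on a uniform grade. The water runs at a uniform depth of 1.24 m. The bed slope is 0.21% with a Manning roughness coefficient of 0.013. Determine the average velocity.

For a circular section of diameter D = 1.73 m at depth y = 1.24 m, the central angle is θ = 2 arccos(1 − 2y/D) = 4.038 rad. Then A = (D²/8)(θ − sin θ) = 1.803 m² and P = Dθ/2 = 3.493 m.
Hydraulic radius R = A/P = 1.803/3.493 = 0.5162 m.
From Manning's equation, V = (1/n) R^(2/3) S^(1/2) = (1/0.013) × 0.5162^(2/3) × 0.0021^(1/2) = 2.27 m/s.

V = 2.27 m/s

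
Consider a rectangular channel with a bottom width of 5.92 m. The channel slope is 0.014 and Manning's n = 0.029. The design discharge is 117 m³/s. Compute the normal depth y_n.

y_n = 3.53 m

Manning's equation rearranged: A R^(2/3) = nQ / (1·√S) = 0.029 × 117 / (√0.014) = 28.68.
Try y = 3 m: A R^(2/3) = 23.17 — too small.
Try y = 3.53 m: A R^(2/3) = 28.71 — close enough.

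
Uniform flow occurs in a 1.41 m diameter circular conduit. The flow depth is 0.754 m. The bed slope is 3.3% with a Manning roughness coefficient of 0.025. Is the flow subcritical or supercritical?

For a circular section of diameter D = 1.41 m at depth y = 0.754 m, the central angle is θ = 2 arccos(1 − 2y/D) = 3.281 rad. Then A = (D²/8)(θ − sin θ) = 0.8498 m² and P = Dθ/2 = 2.313 m.
Hydraulic radius R = A/P = 0.8498/2.313 = 0.3674 m.
V = (1/n) R^(2/3) √S = (1/0.025) × 0.3674^(2/3) × √0.033 = 3.727 m/s. Hydraulic depth D_h = A/T = 0.8498/1.407 = 0.6041 m.
Froude number Fr = V/√(g·D_h) = 3.727/√(9.81×0.6041) = 1.53, which is greater than 1, so the flow is supercritical.

supercritical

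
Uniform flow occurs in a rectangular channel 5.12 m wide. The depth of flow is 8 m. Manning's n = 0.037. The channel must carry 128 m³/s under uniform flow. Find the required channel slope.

Flow area A = b·y = 5.12 × 8 = 40.96 m². Wetted perimeter P = b + 2y = 5.12 + 2×8 = 21.12 m.
Hydraulic radius R = A/P = 40.96/21.12 = 1.939 m.
From Manning's equation, S = [nQ / (1 A R^(2/3))]² = [0.037 × 128 / (1 × 40.96 × 1.939^(2/3))]² = 0.00553.

S = 0.00553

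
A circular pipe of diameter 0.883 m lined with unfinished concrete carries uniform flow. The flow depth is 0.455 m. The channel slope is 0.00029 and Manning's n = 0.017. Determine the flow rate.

Q = 0.118 m³/s

For a circular section of diameter D = 0.883 m at depth y = 0.455 m, the central angle is θ = 2 arccos(1 − 2y/D) = 3.203 rad. Then A = (D²/8)(θ − sin θ) = 0.3181 m² and P = Dθ/2 = 1.414 m.
Hydraulic radius R = A/P = 0.3181/1.414 = 0.225 m.
Manning's equation: Q = (1/n) A R^(2/3) S^(1/2) = (1/0.017) × 0.3181 × 0.225^(2/3) × 0.00029^(1/2) = 0.118 m³/s.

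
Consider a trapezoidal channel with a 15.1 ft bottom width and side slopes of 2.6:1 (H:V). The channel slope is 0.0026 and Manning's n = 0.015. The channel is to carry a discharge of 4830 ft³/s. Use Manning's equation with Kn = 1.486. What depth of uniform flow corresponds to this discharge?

Manning's equation rearranged: A R^(2/3) = nQ / (1.486·√S) = 0.015 × 4830 / (1.486 × √0.0026) = 956.2.
At y = 7.17 ft: A R^(2/3) = 649.1 — too small.
At y = 9.88 ft: A R^(2/3) = 1293 — too large.
At y = 8.6 ft: A R^(2/3) = 956.1 — matches.

y_n = 8.6 ft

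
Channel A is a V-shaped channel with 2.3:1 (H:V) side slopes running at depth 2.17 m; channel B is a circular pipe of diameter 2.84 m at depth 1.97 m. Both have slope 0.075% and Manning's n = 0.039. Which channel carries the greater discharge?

channel A

Channel A: For a triangular section with side slope z = 2.3: A = zy² = 2.3×2.17² = 10.83 m²; P = 2y√(1+z²) = 2×2.17×2.508 = 10.88 m. Hydraulic radius R = A/P = 10.83/10.88 = 0.995 m. Q_A = (1/0.039)·10.83·0.995^(2/3)·√0.00075 = 7.58 m³/s.
Channel B: For a circular section of diameter D = 2.84 m at depth y = 1.97 m, the central angle is θ = 2 arccos(1 − 2y/D) = 3.937 rad. Then A = (D²/8)(θ − sin θ) = 4.689 m² and P = Dθ/2 = 5.591 m. Hydraulic radius R = A/P = 4.689/5.591 = 0.8388 m. Q_B = (1/0.039)·4.689·0.8388^(2/3)·√0.00075 = 2.929 m³/s.
Q_A = 7.58 m³/s vs Q_B = 2.929 m³/s, so channel A carries more.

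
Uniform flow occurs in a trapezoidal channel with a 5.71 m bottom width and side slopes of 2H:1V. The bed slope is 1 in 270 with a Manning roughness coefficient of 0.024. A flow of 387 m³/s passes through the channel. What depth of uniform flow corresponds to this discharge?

y_n = 4.95 m

Manning's equation rearranged: A R^(2/3) = nQ / (1·√S) = 0.024 × 387 / (√0.003704) = 152.6.
Trying y = 4.06 m: A R^(2/3) = 99.32 — too small.
Trying y = 4.95 m: A R^(2/3) = 152.6 — ≈ 152.6.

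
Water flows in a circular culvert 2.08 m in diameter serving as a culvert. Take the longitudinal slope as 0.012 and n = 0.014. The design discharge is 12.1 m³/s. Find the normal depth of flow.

Manning's equation rearranged: A R^(2/3) = nQ / (1·√S) = 0.014 × 12.1 / (√0.012) = 1.546.
Try y = 0.913 m: A R^(2/3) = 0.8757 — low.
Try y = 1.52 m: A R^(2/3) = 1.943 — high.
Try y = 1.29 m: A R^(2/3) = 1.552 — ≈ 1.546.

y_n = 1.29 m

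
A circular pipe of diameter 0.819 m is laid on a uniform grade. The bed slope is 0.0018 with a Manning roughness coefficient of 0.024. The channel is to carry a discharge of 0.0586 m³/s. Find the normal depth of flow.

Manning's equation rearranged: A R^(2/3) = nQ / (1·√S) = 0.024 × 0.0586 / (√0.0018) = 0.03315.
Trying y = 0.178 m: A R^(2/3) = 0.01895 — short.
Trying y = 0.236 m: A R^(2/3) = 0.03314 — close enough.

y_n = 0.236 m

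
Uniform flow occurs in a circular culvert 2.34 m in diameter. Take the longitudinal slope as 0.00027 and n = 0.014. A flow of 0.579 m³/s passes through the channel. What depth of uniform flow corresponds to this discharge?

Manning's equation rearranged: A R^(2/3) = nQ / (1·√S) = 0.014 × 0.579 / (√0.00027) = 0.4933.
At y = 0.699 m: A R^(2/3) = 0.5842 — high.
At y = 0.515 m: A R^(2/3) = 0.3195 — low.
At y = 0.641 m: A R^(2/3) = 0.4934 — ≈ 0.4933.

y_n = 0.641 m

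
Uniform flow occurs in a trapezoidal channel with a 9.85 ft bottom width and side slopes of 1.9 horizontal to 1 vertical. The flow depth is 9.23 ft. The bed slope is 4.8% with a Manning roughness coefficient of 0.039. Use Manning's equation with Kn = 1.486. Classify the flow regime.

With bottom width b = 9.85 ft and side slope z = 1.9: A = (b + zy)y = (9.85 + 1.9×9.23)×9.23 = 252.8 ft²; P = b + 2y√(1+z²) = 9.85 + 2×9.23×2.147 = 49.49 ft.
Hydraulic radius R = A/P = 252.8/49.49 = 5.108 ft.
V = (1.486/n) R^(2/3) √S = (1.486/0.039) × 5.108^(2/3) × √0.048 = 24.76 ft/s. Hydraulic depth D_h = A/T = 252.8/44.92 = 5.627 ft.
Froude number Fr = V/√(g·D_h) = 24.76/√(32.2×5.627) = 1.84, which is greater than 1, so the flow is supercritical.

supercritical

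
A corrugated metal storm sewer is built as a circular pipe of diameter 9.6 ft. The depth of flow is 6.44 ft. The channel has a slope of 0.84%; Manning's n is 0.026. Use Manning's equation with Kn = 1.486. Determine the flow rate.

For a circular section of diameter D = 9.6 ft at depth y = 6.44 ft, the central angle is θ = 2 arccos(1 − 2y/D) = 3.839 rad. Then A = (D²/8)(θ − sin θ) = 51.62 ft² and P = Dθ/2 = 18.43 ft.
Hydraulic radius R = A/P = 51.62/18.43 = 2.801 ft.
Manning's equation: Q = (1.486/n) A R^(2/3) S^(1/2) = (1.486/0.026) × 51.62 × 2.801^(2/3) × 0.0084^(1/2) = 537 ft³/s.

Q = 537 ft³/s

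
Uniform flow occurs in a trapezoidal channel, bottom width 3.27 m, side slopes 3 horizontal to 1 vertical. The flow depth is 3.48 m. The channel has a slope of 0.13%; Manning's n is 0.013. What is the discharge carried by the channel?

With bottom width b = 3.27 m and side slope z = 3: A = (b + zy)y = (3.27 + 3×3.48)×3.48 = 47.71 m²; P = b + 2y√(1+z²) = 3.27 + 2×3.48×3.162 = 25.28 m.
Hydraulic radius R = A/P = 47.71/25.28 = 1.887 m.
Manning's equation: Q = (1/n) A R^(2/3) S^(1/2) = (1/0.013) × 47.71 × 1.887^(2/3) × 0.0013^(1/2) = 202 m³/s.

Q = 202 m³/s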